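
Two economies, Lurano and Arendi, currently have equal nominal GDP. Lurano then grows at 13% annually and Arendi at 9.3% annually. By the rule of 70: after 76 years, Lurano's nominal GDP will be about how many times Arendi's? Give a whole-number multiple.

≈ 16 times

Lurano pulls ahead at 3.7 pp per year, so the ratio doubles every 70/3.7 ≈ 18.92 years.
In 76 years that's 4.02 doublings: 2^4.02 ≈ 16.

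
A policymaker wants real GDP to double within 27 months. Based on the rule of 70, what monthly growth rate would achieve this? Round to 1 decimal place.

2.6%

70 / 27 ≈ 2.59, so about 2.6% per month.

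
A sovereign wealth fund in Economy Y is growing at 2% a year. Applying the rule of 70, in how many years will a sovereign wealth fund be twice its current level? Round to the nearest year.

70/2 ≈ 35.00, so it doubles roughly every 35 years.

about 35 years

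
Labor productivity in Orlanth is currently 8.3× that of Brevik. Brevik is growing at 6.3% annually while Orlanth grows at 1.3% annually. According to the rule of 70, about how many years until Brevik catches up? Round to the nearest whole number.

What matters is the difference: 5 pp.
Rule of 70 on the gap: the ratio halves every 70/5 ≈ 14.00 years.
An 8.3× gap takes log₂(8.3) ≈ 3.05 halvings to close: 3.05 × 14.00 ≈ 43 years.

around 43 years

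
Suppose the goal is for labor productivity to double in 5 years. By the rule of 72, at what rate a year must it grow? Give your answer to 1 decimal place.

72 / 5 ≈ 14.40, so about 14.4% a year.

14.4%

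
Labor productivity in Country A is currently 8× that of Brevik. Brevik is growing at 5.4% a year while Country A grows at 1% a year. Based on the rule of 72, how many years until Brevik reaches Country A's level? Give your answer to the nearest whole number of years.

about 49 years

Brevik gains on Country A at 5.4% − 1% = 4.4 points a year.
At that relative rate the gap halves every 72/4.4 ≈ 16.36 years.
An 8× gap closes after 3 halvings: 3 × 16.36 ≈ 49 years.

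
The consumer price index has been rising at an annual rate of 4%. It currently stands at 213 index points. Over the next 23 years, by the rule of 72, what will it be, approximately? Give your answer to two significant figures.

520 index points

Doubling time ≈ 72/4 = 18.00 years.
23 years is 23/18.00 ≈ 1.28 doublings, a factor of 2^1.28 ≈ 2.43.
213 × 2.43 ≈ 520 index points.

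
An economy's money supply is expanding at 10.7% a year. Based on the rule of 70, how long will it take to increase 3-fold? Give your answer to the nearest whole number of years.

One doubling takes 70/10.7 = 6.54 years.
3× is log₂ 3 ≈ 1.58 doublings, so ≈ 1.58 × 6.54 = 10 years.

≈ 10 years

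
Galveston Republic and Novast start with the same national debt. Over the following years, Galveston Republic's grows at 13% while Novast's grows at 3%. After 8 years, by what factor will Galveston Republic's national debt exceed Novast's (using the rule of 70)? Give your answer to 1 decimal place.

Galveston Republic pulls ahead at 10 pp per year, so the ratio doubles every 70/10 ≈ 7.00 years.
In 8 years that's 1.14 doublings: 2^1.14 ≈ 2.2.

2.2 times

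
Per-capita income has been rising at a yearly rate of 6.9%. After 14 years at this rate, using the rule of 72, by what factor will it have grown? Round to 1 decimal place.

2.5 times

Doubling time ≈ 72/6.9 = 10.43 years.
14 years / 10.43 ≈ 1.34 doublings → factor 2^1.34 ≈ 2.5.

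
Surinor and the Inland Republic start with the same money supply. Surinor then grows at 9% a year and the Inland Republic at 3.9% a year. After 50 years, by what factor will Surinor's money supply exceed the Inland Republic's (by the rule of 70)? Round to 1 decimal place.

Rate gap = 9% − 3.9% = 5.1 points.
The ratio doubles every 70/5.1 ≈ 13.73 years.
50/13.73 ≈ 3.64 doublings → ratio ≈ 2^3.64 ≈ 12.5.

12.5 times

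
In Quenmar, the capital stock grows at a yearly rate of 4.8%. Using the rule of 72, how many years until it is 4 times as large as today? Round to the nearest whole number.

approximately 30 years

At 4.8% it doubles every 72/4.8 ≈ 15.00 years.
4 = 2^2, so 2 doublings → 30 years.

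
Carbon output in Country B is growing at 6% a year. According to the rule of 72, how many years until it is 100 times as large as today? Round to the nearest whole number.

about 80 years

Doubling time ≈ 72/6 = 12.00 years.
100× is log₂ 100 ≈ 6.64 doublings, so ≈ 6.64 × 12.00 = 80 years.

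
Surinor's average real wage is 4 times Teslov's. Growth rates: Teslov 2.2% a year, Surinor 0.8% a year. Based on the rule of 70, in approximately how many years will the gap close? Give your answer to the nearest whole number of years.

What matters is the difference: 1.4 pp.
Rule of 70 on the gap: the ratio halves every 70/1.4 ≈ 50.00 years.
A 4 times gap closes after 2 halvings: 2 × 50.00 ≈ 100 years.

approximately 100 years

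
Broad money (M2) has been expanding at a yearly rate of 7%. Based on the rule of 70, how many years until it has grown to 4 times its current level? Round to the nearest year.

around 20 years

At 7% it doubles every 70/7 ≈ 10.00 years.
Getting to 4× needs 2 doublings: 2 × 10.00 ≈ 20 years.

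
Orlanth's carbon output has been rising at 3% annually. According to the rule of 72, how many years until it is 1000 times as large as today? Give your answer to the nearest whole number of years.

roughly 239 years

At 3% it doubles every 72/3 ≈ 24.00 years.
1000× is log₂ 1000 ≈ 9.97 doublings, so ≈ 9.97 × 24.00 = 239 years.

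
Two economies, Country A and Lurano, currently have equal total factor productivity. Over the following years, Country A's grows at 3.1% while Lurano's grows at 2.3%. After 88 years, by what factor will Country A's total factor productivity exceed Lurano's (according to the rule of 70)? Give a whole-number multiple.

about 2 times

Only the 0.8-point difference matters.
70/0.8 ≈ 87.50 years per doubling of the ratio; 88 years gives 1.01 doublings, so ≈ 2×.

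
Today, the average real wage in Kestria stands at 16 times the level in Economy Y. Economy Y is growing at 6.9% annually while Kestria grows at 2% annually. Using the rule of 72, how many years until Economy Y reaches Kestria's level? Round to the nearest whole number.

Economy Y gains on Kestria at 6.9% − 2% = 4.9 points a year.
At that relative rate the gap halves every 72/4.9 ≈ 14.69 years.
A 16 times gap closes after 4 halvings: 4 × 14.69 ≈ 59 years.

≈ 59 years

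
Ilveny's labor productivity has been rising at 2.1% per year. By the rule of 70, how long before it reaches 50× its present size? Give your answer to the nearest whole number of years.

approximately 188 years

Doubling time ≈ 70/2.1 = 33.33 years.
50× is log₂ 50 ≈ 5.64 doublings, so ≈ 5.64 × 33.33 = 188 years.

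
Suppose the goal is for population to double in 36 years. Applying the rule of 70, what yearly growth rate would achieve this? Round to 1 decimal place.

1.9%

70 / 36 ≈ 1.94, so about 1.9% per year.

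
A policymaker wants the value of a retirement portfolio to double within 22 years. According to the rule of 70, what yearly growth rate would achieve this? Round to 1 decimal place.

70 / 22 ≈ 3.18, so about 3.2% per year.

≈ 3.2% per year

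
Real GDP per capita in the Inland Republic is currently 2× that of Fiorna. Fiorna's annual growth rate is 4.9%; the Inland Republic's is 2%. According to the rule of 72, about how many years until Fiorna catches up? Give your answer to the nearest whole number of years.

The growth-rate gap is 4.9% − 2% = 2.9 percentage points.
So the ratio between them halves every 72/2.9 ≈ 24.83 years.
A 2× gap closes after 1 halving: 1 × 24.83 ≈ 25 years.

about 25 years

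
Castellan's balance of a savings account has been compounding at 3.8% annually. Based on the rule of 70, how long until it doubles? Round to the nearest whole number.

Doubling time ≈ 70 / 3.8 = 18.42 years.

around 18 years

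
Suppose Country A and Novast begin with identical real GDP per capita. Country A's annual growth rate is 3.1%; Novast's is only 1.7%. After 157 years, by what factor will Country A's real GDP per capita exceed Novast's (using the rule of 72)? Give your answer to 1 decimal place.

approximately 8.3 times

Country A pulls ahead at 1.4 pp per year, so the ratio doubles every 72/1.4 ≈ 51.43 years.
In 157 years that's 3.05 doublings: 2^3.05 ≈ 8.3.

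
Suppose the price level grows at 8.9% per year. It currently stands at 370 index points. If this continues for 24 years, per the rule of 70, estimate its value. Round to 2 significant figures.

approximately 3100 index points

Doubling time ≈ 70/8.9 = 7.87 years.
24 years is 24/7.87 ≈ 3.05 doublings, a factor of 2^3.05 ≈ 8.28.
370 × 8.28 ≈ 3100 index points.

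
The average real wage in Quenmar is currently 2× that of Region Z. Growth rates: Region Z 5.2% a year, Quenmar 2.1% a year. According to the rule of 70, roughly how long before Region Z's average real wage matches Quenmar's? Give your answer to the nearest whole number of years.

The growth-rate gap is 5.2% − 2.1% = 3.1 percentage points.
So the ratio between them halves every 70/3.1 ≈ 22.58 years.
A 2× gap closes after 1 halving: 1 × 22.58 ≈ 23 years.

23 years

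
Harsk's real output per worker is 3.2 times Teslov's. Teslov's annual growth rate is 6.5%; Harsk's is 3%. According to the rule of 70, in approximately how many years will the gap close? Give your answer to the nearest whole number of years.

roughly 34 years

Teslov gains on Harsk at 6.5% − 3% = 3.5 points a year.
At that relative rate the gap halves every 70/3.5 ≈ 20.00 years.
A 3.2 times gap takes log₂(3.2) ≈ 1.68 halvings to close: 1.68 × 20.00 ≈ 34 years.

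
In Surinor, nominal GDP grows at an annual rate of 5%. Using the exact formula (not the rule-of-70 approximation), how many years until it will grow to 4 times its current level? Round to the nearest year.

t = ln(4) / ln(1 + 0.05) = 1.3863 / 0.048790 ≈ 28.41.
≈ 28 years.

28 years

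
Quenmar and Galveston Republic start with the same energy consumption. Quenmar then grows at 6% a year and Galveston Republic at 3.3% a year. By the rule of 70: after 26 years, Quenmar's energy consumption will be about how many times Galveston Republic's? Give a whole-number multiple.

about 2 times

Rate gap = 6% − 3.3% = 2.7 points.
The ratio doubles every 70/2.7 ≈ 25.93 years.
26/25.93 ≈ 1.00 doublings → ratio ≈ 2^1.00 ≈ 2.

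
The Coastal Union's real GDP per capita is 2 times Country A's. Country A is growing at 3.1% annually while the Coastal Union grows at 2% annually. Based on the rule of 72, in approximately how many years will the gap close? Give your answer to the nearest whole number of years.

The growth-rate gap is 3.1% − 2% = 1.1 percentage points.
So the ratio between them halves every 72/1.1 ≈ 65.45 years.
A 2 times gap closes after 1 halving: 1 × 65.45 ≈ 65 years.

65 years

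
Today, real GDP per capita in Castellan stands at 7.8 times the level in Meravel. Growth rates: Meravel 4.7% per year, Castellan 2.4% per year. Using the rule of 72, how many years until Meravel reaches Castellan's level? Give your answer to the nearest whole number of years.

The growth-rate gap is 4.7% − 2.4% = 2.3 percentage points.
So the ratio between them halves every 72/2.3 ≈ 31.30 years.
A 7.8 times gap takes log₂(7.8) ≈ 2.96 halvings to close: 2.96 × 31.30 ≈ 93 years.

about 93 years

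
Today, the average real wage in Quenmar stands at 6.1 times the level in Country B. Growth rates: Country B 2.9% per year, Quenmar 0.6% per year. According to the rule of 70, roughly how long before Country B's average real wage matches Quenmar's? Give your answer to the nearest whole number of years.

What matters is the difference: 2.3 pp.
Rule of 70 on the gap: the ratio halves every 70/2.3 ≈ 30.43 years.
A 6.1 times gap takes log₂(6.1) ≈ 2.61 halvings to close: 2.61 × 30.43 ≈ 79 years.

79 years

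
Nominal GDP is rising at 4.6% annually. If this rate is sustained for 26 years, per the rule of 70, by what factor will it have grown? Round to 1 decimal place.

around 3.3 times

Doubles every ≈ 15.22 years (70/4.6).
26 years is 1.71 doublings; 2^1.71 ≈ 3.3×.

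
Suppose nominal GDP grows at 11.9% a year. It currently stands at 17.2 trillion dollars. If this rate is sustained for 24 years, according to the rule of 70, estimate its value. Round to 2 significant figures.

about 290 trillion dollars

It doubles every 70/11.9 ≈ 5.88 years, so 24 years is 4.08 doublings.
2^4.08 ≈ 16.91; 17.2 × 16.91 ≈ 290 trillion dollars.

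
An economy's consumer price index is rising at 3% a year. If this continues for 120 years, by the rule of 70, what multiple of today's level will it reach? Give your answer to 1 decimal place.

≈ 35.3 times

Doubles every ≈ 23.33 years (70/3).
120 years is 5.14 doublings; 2^5.14 ≈ 35.3×.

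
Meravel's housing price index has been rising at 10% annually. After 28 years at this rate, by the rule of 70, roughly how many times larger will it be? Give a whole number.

around 16 times

70/10 ≈ 7.00 years per doubling.
28 years fits 4 doublings: 2^4 = 16.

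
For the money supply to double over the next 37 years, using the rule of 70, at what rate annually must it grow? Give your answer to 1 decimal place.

1.9% annually

70 / 37 ≈ 1.89, so about 1.9% annually.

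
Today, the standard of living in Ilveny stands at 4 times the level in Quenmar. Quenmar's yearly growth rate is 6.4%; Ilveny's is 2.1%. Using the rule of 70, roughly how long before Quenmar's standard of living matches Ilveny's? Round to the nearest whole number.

about 33 years

What matters is the difference: 4.3 pp.
Rule of 70 on the gap: the ratio halves every 70/4.3 ≈ 16.28 years.
A 4 times gap closes after 2 halvings: 2 × 16.28 ≈ 33 years.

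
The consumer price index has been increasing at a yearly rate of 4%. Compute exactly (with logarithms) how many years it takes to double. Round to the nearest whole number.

18 years

t = ln(2) / ln(1 + 0.04) = 0.6931 / 0.039221 ≈ 17.67.
≈ 18 years.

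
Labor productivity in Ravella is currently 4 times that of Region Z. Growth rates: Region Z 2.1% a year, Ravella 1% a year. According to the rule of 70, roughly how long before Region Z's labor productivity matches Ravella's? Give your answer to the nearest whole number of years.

≈ 127 years

Region Z gains on Ravella at 2.1% − 1% = 1.1 points a year.
At that relative rate the gap halves every 70/1.1 ≈ 63.64 years.
A 4 times gap closes after 2 halvings: 2 × 63.64 ≈ 127 years.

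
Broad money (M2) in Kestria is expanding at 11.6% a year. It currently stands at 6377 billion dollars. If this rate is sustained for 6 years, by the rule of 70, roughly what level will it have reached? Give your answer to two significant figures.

13000 billion dollars

Doubling time ≈ 70/11.6 = 6.03 years.
6 years is 6/6.03 ≈ 1.00 doublings, a factor of 2^1.00 ≈ 2.00.
6377 × 2.00 ≈ 13000 billion dollars.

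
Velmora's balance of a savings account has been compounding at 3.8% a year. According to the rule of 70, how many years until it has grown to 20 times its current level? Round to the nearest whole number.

One doubling takes 70/3.8 = 18.42 years.
Reaching 20× takes log₂(20) ≈ 4.32 doublings.
4.32 × 18.42 ≈ 80 years.

≈ 80 years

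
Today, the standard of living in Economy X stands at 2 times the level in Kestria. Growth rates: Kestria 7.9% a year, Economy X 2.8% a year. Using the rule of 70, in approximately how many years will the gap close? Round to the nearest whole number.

What matters is the difference: 5.1 pp.
Rule of 70 on the gap: the ratio halves every 70/5.1 ≈ 13.73 years.
A 2 times gap closes after 1 halving: 1 × 13.73 ≈ 14 years.

about 14 years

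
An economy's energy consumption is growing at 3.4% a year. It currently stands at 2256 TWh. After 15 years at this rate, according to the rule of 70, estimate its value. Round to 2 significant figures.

approximately 3700 TWh

Doubling time ≈ 70/3.4 = 20.59 years.
15 years is 15/20.59 ≈ 0.73 doublings, a factor of 2^0.73 ≈ 1.66.
2256 × 1.66 ≈ 3700 TWh.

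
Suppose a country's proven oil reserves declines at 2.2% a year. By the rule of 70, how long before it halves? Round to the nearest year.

roughly 32 years

Falling at 2.2%, it halves about every 70/2.2 = 31.82 years.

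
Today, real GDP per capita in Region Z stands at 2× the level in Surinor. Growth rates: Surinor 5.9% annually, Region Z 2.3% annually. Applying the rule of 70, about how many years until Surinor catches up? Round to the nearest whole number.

Surinor gains on Region Z at 5.9% − 2.3% = 3.6 points a year.
At that relative rate the gap halves every 70/3.6 ≈ 19.44 years.
A 2× gap closes after 1 halving: 1 × 19.44 ≈ 19 years.

approximately 19 years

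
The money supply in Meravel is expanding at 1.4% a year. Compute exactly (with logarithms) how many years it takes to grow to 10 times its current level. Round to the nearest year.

t = ln(10) / ln(1 + 0.014) = 2.3026 / 0.013903 ≈ 165.62.
≈ 166 years.

166 years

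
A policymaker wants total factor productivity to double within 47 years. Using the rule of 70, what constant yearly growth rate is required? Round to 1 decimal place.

roughly 1.5% per year

70 / 47 ≈ 1.49, so about 1.5% per year.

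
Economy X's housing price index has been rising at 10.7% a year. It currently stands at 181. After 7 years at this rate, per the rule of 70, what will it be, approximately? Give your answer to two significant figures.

roughly 380

Doubling time ≈ 70/10.7 = 6.54 years.
7 years is 7/6.54 ≈ 1.07 doublings, a factor of 2^1.07 ≈ 2.10.
181 × 2.10 ≈ 380.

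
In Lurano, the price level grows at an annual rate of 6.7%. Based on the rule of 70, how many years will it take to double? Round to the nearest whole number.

about 10 years

Doubling time ≈ 70 / 6.7 = 10.45 years.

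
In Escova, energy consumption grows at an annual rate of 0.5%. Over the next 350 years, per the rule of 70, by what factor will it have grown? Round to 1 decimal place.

Doubles every ≈ 140.00 years (70/0.5).
350 years is 2.50 doublings; 2^2.50 ≈ 5.7×.

about 5.7 times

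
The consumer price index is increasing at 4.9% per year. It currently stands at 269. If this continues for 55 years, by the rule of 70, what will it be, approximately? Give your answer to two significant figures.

It doubles every 70/4.9 ≈ 14.29 years, so 55 years is 3.85 doublings.
2^3.85 ≈ 14.42; 269 × 14.42 ≈ 3900.

around 3900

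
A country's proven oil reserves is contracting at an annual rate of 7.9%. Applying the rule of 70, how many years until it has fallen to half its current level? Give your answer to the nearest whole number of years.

around 9 years

Falling at 7.9%, it halves about every 70/7.9 = 8.86 years.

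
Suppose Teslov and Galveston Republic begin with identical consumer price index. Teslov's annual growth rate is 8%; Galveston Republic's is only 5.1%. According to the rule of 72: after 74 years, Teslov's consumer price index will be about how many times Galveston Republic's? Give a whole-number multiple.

Only the 2.9-point difference matters.
72/2.9 ≈ 24.83 years per doubling of the ratio; 74 years gives 2.98 doublings, so ≈ 8×.

≈ 8 times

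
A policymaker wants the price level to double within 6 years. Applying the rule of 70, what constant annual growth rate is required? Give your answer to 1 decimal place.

about 11.7%

70 / 6 ≈ 11.67, so about 11.7% annually.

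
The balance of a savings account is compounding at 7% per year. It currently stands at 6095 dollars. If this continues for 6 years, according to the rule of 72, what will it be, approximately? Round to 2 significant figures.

It doubles every 72/7 ≈ 10.29 years, so 6 years is 0.58 doublings.
2^0.58 ≈ 1.49; 6095 × 1.49 ≈ 9100 dollars.

around 9100 dollars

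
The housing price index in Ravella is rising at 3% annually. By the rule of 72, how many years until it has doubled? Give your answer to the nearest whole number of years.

about 24 years

72/3 ≈ 24.00, so it doubles roughly every 24 years.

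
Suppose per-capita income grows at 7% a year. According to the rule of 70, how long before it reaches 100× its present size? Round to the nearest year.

roughly 66 years

At 7% it doubles every 70/7 ≈ 10.00 years.
100× is log₂ 100 ≈ 6.64 doublings, so ≈ 6.64 × 10.00 = 66 years.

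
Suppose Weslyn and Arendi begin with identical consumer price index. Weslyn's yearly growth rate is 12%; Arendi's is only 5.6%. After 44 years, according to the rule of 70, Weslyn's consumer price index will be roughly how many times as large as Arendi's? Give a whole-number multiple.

Weslyn pulls ahead at 6.4 pp per year, so the ratio doubles every 70/6.4 ≈ 10.94 years.
In 44 years that's 4.02 doublings: 2^4.02 ≈ 16.

roughly 16 times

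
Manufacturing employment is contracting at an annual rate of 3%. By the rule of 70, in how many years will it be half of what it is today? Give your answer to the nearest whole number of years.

around 23 years

Falling at 3%, it halves about every 70/3 = 23.33 years.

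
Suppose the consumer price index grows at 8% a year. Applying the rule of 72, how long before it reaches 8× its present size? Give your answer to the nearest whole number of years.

Doubling time ≈ 72/8 = 9.00 years.
8× is 3 doublings, so 3 × 9.00 ≈ 27 years.

roughly 27 years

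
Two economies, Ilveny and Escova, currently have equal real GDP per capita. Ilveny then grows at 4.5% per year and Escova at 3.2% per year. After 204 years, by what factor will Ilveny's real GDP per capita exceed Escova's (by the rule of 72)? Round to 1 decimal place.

12.8 times

Only the 1.3-point difference matters.
72/1.3 ≈ 55.38 years per doubling of the ratio; 204 years gives 3.68 doublings, so ≈ 12.8×.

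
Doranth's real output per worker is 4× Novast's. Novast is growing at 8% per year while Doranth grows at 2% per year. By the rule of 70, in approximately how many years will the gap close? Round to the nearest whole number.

around 23 years

What matters is the difference: 6 pp.
Rule of 70 on the gap: the ratio halves every 70/6 ≈ 11.67 years.
A 4× gap closes after 2 halvings: 2 × 11.67 ≈ 23 years.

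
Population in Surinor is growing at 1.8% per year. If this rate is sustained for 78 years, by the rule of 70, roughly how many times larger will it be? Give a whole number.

around 4 times

70/1.8 ≈ 38.89 years per doubling.
78 years fits 2 doublings: 2^2 = 4.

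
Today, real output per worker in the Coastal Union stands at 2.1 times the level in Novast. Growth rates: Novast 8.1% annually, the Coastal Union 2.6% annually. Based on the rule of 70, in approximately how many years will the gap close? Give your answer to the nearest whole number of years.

The growth-rate gap is 8.1% − 2.6% = 5.5 percentage points.
So the ratio between them halves every 70/5.5 ≈ 12.73 years.
A 2.1 times gap takes log₂(2.1) ≈ 1.07 halvings to close: 1.07 × 12.73 ≈ 14 years.

approximately 14 years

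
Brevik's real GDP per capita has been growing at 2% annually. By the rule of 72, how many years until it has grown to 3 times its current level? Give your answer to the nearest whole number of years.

around 57 years

One doubling takes 72/2 = 36.00 years.
3× is log₂ 3 ≈ 1.58 doublings, so ≈ 1.58 × 36.00 = 57 years.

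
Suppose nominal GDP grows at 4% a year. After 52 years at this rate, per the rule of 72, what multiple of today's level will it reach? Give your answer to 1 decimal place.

about 7.4 times

Doubles every ≈ 18.00 years (72/4).
52 years is 2.89 doublings; 2^2.89 ≈ 7.4×.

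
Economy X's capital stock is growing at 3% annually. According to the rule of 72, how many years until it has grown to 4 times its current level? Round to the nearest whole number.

Doubling time ≈ 72/3 = 24.00 years.
4 = 2^2, so 2 doublings → 48 years.

approximately 48 years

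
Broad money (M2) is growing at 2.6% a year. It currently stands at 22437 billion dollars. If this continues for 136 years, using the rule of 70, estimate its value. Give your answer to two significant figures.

around 740000 billion dollars

It doubles every 70/2.6 ≈ 26.92 years, so 136 years is 5.05 doublings.
2^5.05 ≈ 33.13; 22437 × 33.13 ≈ 740000 billion dollars.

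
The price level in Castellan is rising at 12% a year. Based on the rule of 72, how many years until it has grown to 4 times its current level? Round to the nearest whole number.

At 12% it doubles every 72/12 ≈ 6.00 years.
4 = 2^2, so 2 doublings → 12 years.

approximately 12 years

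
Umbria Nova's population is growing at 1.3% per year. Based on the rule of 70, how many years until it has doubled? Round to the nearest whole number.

≈ 54 years

At 1.3%, doubling takes about 70/1.3 = 53.85 years.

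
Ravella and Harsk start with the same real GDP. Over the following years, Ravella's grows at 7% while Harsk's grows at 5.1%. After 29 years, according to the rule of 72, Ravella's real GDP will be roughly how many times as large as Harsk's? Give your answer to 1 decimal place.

Only the 1.9-point difference matters.
72/1.9 ≈ 37.89 years per doubling of the ratio; 29 years gives 0.77 doublings, so ≈ 1.7×.

1.7 times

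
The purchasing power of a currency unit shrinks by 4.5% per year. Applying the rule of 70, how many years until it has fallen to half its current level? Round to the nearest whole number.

around 16 years

The rule works in reverse for decay: 70/4.5 ≈ 15.56 years to halve.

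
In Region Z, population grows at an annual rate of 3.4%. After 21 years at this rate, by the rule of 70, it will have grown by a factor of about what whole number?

At 3.4% one doubling takes ≈ 20.59 years; 21 years is 1 of them, so ×2.

≈ 2 times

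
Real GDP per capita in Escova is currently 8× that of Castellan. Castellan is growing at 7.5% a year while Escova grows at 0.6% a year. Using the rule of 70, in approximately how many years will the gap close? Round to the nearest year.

about 30 years

What matters is the difference: 6.9 pp.
Rule of 70 on the gap: the ratio halves every 70/6.9 ≈ 10.14 years.
An 8× gap closes after 3 halvings: 3 × 10.14 ≈ 30 years.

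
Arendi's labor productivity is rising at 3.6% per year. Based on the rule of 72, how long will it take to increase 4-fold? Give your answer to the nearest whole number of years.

At 3.6% it doubles every 72/3.6 ≈ 20.00 years.
4 = 2^2, so 2 doublings → 40 years.

approximately 40 years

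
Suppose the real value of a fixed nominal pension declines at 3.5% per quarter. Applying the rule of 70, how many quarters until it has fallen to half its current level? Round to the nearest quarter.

Halving time ≈ 70 / 3.5 = 20.00 → 20 quarters.

20 quarters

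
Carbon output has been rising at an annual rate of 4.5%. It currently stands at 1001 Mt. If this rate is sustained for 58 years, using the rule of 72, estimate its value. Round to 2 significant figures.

12000 Mt

Doubling time ≈ 72/4.5 = 16.00 years.
58 years is 58/16.00 ≈ 3.63 doublings, a factor of 2^3.63 ≈ 12.38.
1001 × 12.38 ≈ 12000 Mt.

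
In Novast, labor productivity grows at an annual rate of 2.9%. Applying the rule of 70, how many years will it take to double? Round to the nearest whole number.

70/2.9 ≈ 24.14, so it doubles roughly every 24 years.

≈ 24 years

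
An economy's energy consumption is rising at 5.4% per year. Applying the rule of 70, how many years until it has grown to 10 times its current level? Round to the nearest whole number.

43 years

At 5.4% it doubles every 70/5.4 ≈ 12.96 years.
Reaching 10× takes log₂(10) ≈ 3.32 doublings.
3.32 × 12.96 ≈ 43 years.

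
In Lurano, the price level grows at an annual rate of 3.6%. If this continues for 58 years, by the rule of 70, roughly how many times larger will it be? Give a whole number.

70/3.6 ≈ 19.44 years per doubling.
58 years fits 3 doublings: 2^3 = 8.

about 8 times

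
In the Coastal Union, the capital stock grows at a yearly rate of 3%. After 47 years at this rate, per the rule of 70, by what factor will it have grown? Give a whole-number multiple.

roughly 4 times

Doubling time ≈ 70/3 = 23.33 years.
47/23.33 ≈ 2 doublings, so about 2^2 = 4×.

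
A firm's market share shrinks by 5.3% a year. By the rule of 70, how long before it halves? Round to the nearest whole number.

Halving time ≈ 70 / 5.3 = 13.21 → 13 years.

≈ 13 years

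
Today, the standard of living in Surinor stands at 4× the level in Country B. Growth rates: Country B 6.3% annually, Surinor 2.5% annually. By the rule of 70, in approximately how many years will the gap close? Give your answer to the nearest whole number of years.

Country B gains on Surinor at 6.3% − 2.5% = 3.8 points a year.
At that relative rate the gap halves every 70/3.8 ≈ 18.42 years.
A 4× gap closes after 2 halvings: 2 × 18.42 ≈ 37 years.

roughly 37 years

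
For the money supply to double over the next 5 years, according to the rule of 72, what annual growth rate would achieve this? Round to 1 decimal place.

72 / 5 ≈ 14.40, so about 14.4% a year.

roughly 14.4%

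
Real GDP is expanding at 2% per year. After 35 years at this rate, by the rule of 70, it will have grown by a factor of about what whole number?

70/2 ≈ 35.00 years per doubling.
35 years fits 1 doubling: 2^1 = 2.

2 times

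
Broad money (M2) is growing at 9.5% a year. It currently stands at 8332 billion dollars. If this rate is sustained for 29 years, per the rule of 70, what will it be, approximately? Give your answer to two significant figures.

roughly 130000 billion dollars

Doubling time ≈ 70/9.5 = 7.37 years.
29 years is 29/7.37 ≈ 3.93 doublings, a factor of 2^3.93 ≈ 15.24.
8332 × 15.24 ≈ 130000 billion dollars.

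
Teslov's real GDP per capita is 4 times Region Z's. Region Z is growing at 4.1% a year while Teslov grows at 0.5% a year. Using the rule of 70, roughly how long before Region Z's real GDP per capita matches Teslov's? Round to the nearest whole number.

approximately 39 years

Region Z gains on Teslov at 4.1% − 0.5% = 3.6 points a year.
At that relative rate the gap halves every 70/3.6 ≈ 19.44 years.
A 4 times gap closes after 2 halvings: 2 × 19.44 ≈ 39 years.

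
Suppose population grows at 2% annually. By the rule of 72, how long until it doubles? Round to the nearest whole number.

approximately 36 years

At 2%, doubling takes about 72/2 = 36.00 years.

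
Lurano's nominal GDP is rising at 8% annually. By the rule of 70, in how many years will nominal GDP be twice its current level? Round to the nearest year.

approximately 9 years

70/8 ≈ 8.75, so it doubles roughly every 9 years.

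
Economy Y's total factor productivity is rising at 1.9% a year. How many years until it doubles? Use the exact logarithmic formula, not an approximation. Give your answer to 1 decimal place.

36.8 years

t = ln(2) / ln(1 + 0.019) = 0.6931 / 0.018822 ≈ 36.82.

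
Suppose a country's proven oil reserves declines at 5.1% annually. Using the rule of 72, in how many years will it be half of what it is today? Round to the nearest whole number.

Falling at 5.1%, it halves about every 72/5.1 = 14.12 years.

around 14 years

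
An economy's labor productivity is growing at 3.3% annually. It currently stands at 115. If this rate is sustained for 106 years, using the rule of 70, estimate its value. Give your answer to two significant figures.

Doubling time ≈ 70/3.3 = 21.21 years.
106 years is 106/21.21 ≈ 5.00 doublings, a factor of 2^5.00 ≈ 32.00.
115 × 32.00 ≈ 3700.

3700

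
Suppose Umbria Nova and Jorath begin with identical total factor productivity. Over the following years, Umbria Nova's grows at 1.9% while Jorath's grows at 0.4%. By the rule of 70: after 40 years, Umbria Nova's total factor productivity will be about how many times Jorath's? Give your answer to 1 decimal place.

≈ 1.8 times

Rate gap = 1.9% − 0.4% = 1.5 points.
The ratio doubles every 70/1.5 ≈ 46.67 years.
40/46.67 ≈ 0.86 doublings → ratio ≈ 2^0.86 ≈ 1.8.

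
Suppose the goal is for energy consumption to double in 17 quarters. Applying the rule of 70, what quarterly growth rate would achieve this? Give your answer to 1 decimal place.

about 4.1%

70 / 17 ≈ 4.12, so about 4.1% per quarter.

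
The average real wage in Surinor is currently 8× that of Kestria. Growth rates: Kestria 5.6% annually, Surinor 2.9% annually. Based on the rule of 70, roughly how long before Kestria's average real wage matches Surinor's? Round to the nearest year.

The growth-rate gap is 5.6% − 2.9% = 2.7 percentage points.
So the ratio between them halves every 70/2.7 ≈ 25.93 years.
An 8× gap closes after 3 halvings: 3 × 25.93 ≈ 78 years.

78 years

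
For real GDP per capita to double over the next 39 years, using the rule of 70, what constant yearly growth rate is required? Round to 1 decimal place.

70 / 39 ≈ 1.79, so about 1.8% per year.

around 1.8% per year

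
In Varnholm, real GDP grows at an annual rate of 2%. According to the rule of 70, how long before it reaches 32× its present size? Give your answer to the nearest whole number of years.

≈ 175 years

Doubling time ≈ 70/2 = 35.00 years.
32× is 5 doublings, so 5 × 35.00 ≈ 175 years.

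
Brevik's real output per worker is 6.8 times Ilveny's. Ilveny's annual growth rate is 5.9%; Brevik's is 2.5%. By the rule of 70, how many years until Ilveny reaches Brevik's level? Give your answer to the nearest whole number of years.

57 years

Ilveny gains on Brevik at 5.9% − 2.5% = 3.4 points a year.
At that relative rate the gap halves every 70/3.4 ≈ 20.59 years.
A 6.8 times gap takes log₂(6.8) ≈ 2.77 halvings to close: 2.77 × 20.59 ≈ 57 years.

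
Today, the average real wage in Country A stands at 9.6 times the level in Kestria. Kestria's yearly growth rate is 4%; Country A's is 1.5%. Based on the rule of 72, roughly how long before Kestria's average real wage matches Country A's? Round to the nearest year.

The growth-rate gap is 4% − 1.5% = 2.5 percentage points.
So the ratio between them halves every 72/2.5 ≈ 28.80 years.
A 9.6 times gap takes log₂(9.6) ≈ 3.26 halvings to close: 3.26 × 28.80 ≈ 94 years.

≈ 94 years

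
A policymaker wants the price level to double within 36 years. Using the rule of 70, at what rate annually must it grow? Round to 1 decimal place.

70 / 36 ≈ 1.94, so about 1.9% annually.

≈ 1.9% annually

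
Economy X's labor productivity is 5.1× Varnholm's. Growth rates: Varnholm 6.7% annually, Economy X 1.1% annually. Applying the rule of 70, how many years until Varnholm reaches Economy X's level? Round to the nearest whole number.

The growth-rate gap is 6.7% − 1.1% = 5.6 percentage points.
So the ratio between them halves every 70/5.6 ≈ 12.50 years.
A 5.1× gap takes log₂(5.1) ≈ 2.35 halvings to close: 2.35 × 12.50 ≈ 29 years.

around 29 years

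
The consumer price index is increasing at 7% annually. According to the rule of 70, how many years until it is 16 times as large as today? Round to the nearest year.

One doubling takes 70/7 = 10.00 years.
Getting to 16× needs 4 doublings: 4 × 10.00 ≈ 40 years.

approximately 40 years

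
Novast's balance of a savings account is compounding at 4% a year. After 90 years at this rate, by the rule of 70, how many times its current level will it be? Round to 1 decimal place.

Doubles every ≈ 17.50 years (70/4).
90 years is 5.14 doublings; 2^5.14 ≈ 35.3×.

35.3 times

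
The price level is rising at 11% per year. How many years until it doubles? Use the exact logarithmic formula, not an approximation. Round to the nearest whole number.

t = ln(2) / ln(1 + 0.11) = 0.6931 / 0.104360 ≈ 6.64.
≈ 7 years.

7 years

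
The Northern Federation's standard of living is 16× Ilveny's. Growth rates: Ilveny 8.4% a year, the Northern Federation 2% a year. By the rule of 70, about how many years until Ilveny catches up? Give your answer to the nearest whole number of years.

approximately 44 years

What matters is the difference: 6.4 pp.
Rule of 70 on the gap: the ratio halves every 70/6.4 ≈ 10.94 years.
A 16× gap closes after 4 halvings: 4 × 10.94 ≈ 44 years.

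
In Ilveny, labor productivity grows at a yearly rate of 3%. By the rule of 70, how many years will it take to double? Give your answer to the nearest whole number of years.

At 3%, doubling takes about 70/3 = 23.33 years.

about 23 years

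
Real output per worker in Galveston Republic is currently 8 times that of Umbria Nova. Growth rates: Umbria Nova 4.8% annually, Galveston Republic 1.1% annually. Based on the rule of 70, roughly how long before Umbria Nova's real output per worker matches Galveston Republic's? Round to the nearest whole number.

Umbria Nova gains on Galveston Republic at 4.8% − 1.1% = 3.7 points a year.
At that relative rate the gap halves every 70/3.7 ≈ 18.92 years.
An 8 times gap closes after 3 halvings: 3 × 18.92 ≈ 57 years.

around 57 years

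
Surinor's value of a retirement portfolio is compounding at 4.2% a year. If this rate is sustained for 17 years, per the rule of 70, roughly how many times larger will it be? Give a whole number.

2 times

70/4.2 ≈ 16.67 years per doubling.
17 years fits 1 doubling: 2^1 = 2.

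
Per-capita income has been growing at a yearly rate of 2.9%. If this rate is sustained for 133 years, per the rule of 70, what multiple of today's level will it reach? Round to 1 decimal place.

45.6 times

Doubling time ≈ 70/2.9 = 24.14 years.
133 years / 24.14 ≈ 5.51 doublings → factor 2^5.51 ≈ 45.6.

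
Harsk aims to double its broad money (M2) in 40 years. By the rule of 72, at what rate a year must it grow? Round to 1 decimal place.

around 1.8% a year

72 / 40 ≈ 1.80, so about 1.8% a year.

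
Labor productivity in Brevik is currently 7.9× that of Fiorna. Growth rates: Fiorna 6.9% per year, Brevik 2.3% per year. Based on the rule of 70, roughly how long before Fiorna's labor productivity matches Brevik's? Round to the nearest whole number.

Fiorna gains on Brevik at 6.9% − 2.3% = 4.6 points a year.
At that relative rate the gap halves every 70/4.6 ≈ 15.22 years.
A 7.9× gap takes log₂(7.9) ≈ 2.98 halvings to close: 2.98 × 15.22 ≈ 45 years.

about 45 years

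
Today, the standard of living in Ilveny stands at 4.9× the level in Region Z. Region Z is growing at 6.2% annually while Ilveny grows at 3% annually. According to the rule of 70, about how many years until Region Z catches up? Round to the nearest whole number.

The growth-rate gap is 6.2% − 3% = 3.2 percentage points.
So the ratio between them halves every 70/3.2 ≈ 21.88 years.
A 4.9× gap takes log₂(4.9) ≈ 2.29 halvings to close: 2.29 × 21.88 ≈ 50 years.

50 years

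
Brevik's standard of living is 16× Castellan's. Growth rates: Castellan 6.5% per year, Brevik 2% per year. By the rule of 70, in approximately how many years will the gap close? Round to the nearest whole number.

Castellan gains on Brevik at 6.5% − 2% = 4.5 points a year.
At that relative rate the gap halves every 70/4.5 ≈ 15.56 years.
A 16× gap closes after 4 halvings: 4 × 15.56 ≈ 62 years.

approximately 62 years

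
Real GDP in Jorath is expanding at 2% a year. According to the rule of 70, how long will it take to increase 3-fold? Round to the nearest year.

approximately 55 years

At 2% it doubles every 70/2 ≈ 35.00 years.
3× is log₂ 3 ≈ 1.58 doublings, so ≈ 1.58 × 35.00 = 55 years.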